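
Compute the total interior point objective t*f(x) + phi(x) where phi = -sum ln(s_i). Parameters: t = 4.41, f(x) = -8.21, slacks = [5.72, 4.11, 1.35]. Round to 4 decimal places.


Step 1: Compute log-barrier.
ln values: [1.744, 1.4134, 0.3001]
phi = -(1.744 + 1.4134 + 0.3001) = -3.4575
Step 2: Compute augmented objective.
t*f(x) = 4.41*-8.21 = -36.2061
Total = -36.2061 - 3.4575 = -39.6636


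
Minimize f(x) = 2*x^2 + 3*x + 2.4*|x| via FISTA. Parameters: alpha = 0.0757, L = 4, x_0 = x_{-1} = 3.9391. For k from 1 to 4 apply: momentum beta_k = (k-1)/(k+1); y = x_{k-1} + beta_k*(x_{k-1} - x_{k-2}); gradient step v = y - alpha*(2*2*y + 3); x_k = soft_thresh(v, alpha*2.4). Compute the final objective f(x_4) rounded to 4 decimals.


FISTA on f(x) = 2*x^2 + 3*x + 2.4*|x|
L = 4, alpha = 0.0757
Iteration 1: beta = 0.0, y = 3.9391 + 0.0*(3.9391 - 3.9391) = 3.9391
  grad(y) = 18.7564, v = y - alpha*grad = 2.5192
  prox(v) = soft_thresh(2.5192, 0.1817) = 2.3376
Iteration 2: beta = 0.3333, y = 2.3376 + 0.3333*(2.3376 - 3.9391) = 1.8037
  grad(y) = 10.2149, v = y - alpha*grad = 1.0304
  prox(v) = soft_thresh(1.0304, 0.1817) = 0.8488
Iteration 3: beta = 0.5, y = 0.8488 + 0.5*(0.8488 - 2.3376) = 0.1044
  grad(y) = 3.4175, v = y - alpha*grad = -0.1543
  prox(v) = soft_thresh(-0.1543, 0.1817) = 0.0
Iteration 4: beta = 0.6, y = 0.0 + 0.6*(0.0 - 0.8488) = -0.5093
  grad(y) = 0.963, v = y - alpha*grad = -0.5822
  prox(v) = soft_thresh(-0.5822, 0.1817) = -0.4005
f(x_4) = 2*(-0.4005)^2 + 3*(-0.4005) + 2.4*|-0.4005| = 0.0805


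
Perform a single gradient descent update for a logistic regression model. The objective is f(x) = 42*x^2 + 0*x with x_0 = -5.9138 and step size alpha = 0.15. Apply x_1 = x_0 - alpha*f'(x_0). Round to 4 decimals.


We compute the gradient at x_0 and apply the update.
f'(x) = 84*x + 0
f'(-5.9138) = 84*-5.9138 + 0 = -496.7592
x_1 = -5.9138 - 0.15*-496.7592 = 68.6001


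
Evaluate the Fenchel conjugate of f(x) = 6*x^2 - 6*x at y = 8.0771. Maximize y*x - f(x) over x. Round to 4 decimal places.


f*(y) = sup_x {y*x - a*x^2 - b*x} = sup_x {(y-b)*x - a*x^2}
FOC: (y - b) - 2a*x = 0 => x* = (y - b)/(2a)
x* = (8.0771 + 6)/(2*6) = 1.1731
f*(8.0771) = (y-b)^2/(4a) = (8.0771 + 6)^2/(4*6)
= 198.1647/24 = 8.2569


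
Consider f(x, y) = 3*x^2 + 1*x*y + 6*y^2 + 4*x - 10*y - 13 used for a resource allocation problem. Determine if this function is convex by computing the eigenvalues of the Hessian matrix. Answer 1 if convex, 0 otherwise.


The Hessian of f(x,y) = 3*x^2 + 1*x*y + 6*y^2 + 4*x - 10*y - 13 is:
H = [[6, 1], [1, 12]]
Trace = 6 + 12 = 18
Determinant = 6*12 - (1)^2 = 71
Discriminant = (18)^2 - 4*71 = 40.0
Eigenvalues: lambda_1 = 5.8377, lambda_2 = 12.1623
The function is convex.

1


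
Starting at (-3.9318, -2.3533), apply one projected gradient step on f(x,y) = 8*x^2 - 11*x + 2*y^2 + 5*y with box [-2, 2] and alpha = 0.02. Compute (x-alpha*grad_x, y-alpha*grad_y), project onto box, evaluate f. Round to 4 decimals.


Step 1: Compute gradient at (-3.9318, -2.3533).
grad_x = 2*8*-3.9318 - 11 = -73.9088
grad_y = 2*2*-2.3533 + 5 = -4.4132
Step 2: Gradient step.
x_raw = -3.9318 - 0.02*-73.9088 = -2.4536
y_raw = -2.3533 - 0.02*-4.4132 = -2.265
Step 3: Project onto [-2, 2].
x_proj = clip(-2.4536) = -2.0
y_proj = clip(-2.265) = -2.0
Step 4: Evaluate f.
f(-2.0, -2.0) = 52.0


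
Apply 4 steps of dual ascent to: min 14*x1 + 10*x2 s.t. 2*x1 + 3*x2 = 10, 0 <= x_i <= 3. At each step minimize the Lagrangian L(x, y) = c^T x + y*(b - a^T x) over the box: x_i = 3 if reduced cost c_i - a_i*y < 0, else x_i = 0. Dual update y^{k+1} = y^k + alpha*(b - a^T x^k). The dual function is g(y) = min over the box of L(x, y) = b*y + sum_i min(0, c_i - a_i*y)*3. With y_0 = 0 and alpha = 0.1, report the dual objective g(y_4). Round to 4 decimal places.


Dual ascent for LP: min 14*x1 + 10*x2, 2*x1 + 3*x2 = 10, 0 <= x_i <= 3
Step 1: y^k = 0.0, reduced costs: (14.0, 10.0)
  x^k = (0.0, 0.0), subgradient = b - a^T x = 10.0
  y^{k+1} = 0.0 + 0.1*10.0 = 1.0
Step 2: y^k = 1.0, reduced costs: (12.0, 7.0)
  x^k = (0.0, 0.0), subgradient = b - a^T x = 10.0
  y^{k+1} = 1.0 + 0.1*10.0 = 2.0
Step 3: y^k = 2.0, reduced costs: (10.0, 4.0)
  x^k = (0.0, 0.0), subgradient = b - a^T x = 10.0
  y^{k+1} = 2.0 + 0.1*10.0 = 3.0
Step 4: y^k = 3.0, reduced costs: (8.0, 1.0)
  x^k = (0.0, 0.0), subgradient = b - a^T x = 10.0
  y^{k+1} = 3.0 + 0.1*10.0 = 4.0
Dual objective at y_4 = 4.0: reduced costs (6.0, -2.0), box minimizer x = (0.0, 3.0)
g(y_4) = b*y + (c1 - a1*y)*x1 + (c2 - a2*y)*x2 = 10*4.0 + 6.0*0.0 + (-2.0)*3.0 = 40.0 + 0.0 - 6.0 = 34.0


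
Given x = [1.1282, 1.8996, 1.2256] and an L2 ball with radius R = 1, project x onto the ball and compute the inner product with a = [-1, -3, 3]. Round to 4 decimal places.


Step 1: Compute ||x|| (intermediates to 6 decimals).
||x|| = sqrt(1.1282^2 + 1.8996^2 + 1.2256^2) = 2.526541
Step 2: Project.
Since ||x|| > R, scale = R/||x|| = 1/2.526541 = 0.395798, proj(x) = scale * x
proj(x) = [0.446539, 0.751858, 0.48509]
Step 3: Dot product.
a^T * proj(x) = -1*0.446539 - 3*0.751858 + 3*0.48509 = -1.2468


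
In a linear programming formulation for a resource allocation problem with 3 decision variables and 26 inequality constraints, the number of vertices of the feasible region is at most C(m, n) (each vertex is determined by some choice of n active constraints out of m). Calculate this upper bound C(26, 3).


Each vertex corresponds to some choice of n active constraints out of m, so the number of vertices is at most C(m, n) = m! / (n!(m-n)!).
m = 26, n = 3
Numerator: 26 * 25 * 24
Denominator: 3! = 6
C(26, 3) = 2600


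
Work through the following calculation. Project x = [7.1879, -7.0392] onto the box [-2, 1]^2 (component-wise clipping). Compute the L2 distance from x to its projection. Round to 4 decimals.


Project each component onto [-2, 1].
clip(7.1879) = 1.0, clip(-7.0392) = -2.0
Projection = [1.0, -2.0]
Squared diffs: [38.2901, 25.3935]
Distance = sqrt(63.6836) = 7.9802


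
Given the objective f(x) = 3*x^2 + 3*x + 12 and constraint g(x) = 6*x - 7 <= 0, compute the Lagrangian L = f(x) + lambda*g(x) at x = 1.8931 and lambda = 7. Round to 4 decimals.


Step 1: Evaluate f(x).
f(1.8931) = 3*1.8931^2 + 3*1.8931 + 12 = 28.4308
Step 2: Evaluate g(x).
g(1.8931) = 6*1.8931 - 7 = 4.3586
Step 3: Compute Lagrangian.
L = 28.4308 + 7*4.3586 = 58.941


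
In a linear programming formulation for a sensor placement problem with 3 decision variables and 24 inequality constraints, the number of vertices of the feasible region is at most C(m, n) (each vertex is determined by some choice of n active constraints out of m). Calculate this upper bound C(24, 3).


Each vertex corresponds to some choice of n active constraints out of m, so the number of vertices is at most C(m, n) = m! / (n!(m-n)!).
m = 24, n = 3
Numerator: 24 * 23 * 22
Denominator: 3! = 6
C(24, 3) = 2024


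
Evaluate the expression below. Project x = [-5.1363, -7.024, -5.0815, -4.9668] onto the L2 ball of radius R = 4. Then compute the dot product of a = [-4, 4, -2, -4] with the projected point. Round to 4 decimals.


Step 1: Compute ||x|| (intermediates to 6 decimals).
||x|| = sqrt((-5.1363)^2 + (-7.024)^2 + (-5.0815)^2 + (-4.9668)^2) = 11.234273
Step 2: Project.
Since ||x|| > R, scale = R/||x|| = 4/11.234273 = 0.356053, proj(x) = scale * x
proj(x) = [-1.828795, -2.500916, -1.809283, -1.768444]
Step 3: Dot product.
a^T * proj(x) = -4*(-1.828795) + 4*(-2.500916) - 2*(-1.809283) - 4*(-1.768444) = 8.0039


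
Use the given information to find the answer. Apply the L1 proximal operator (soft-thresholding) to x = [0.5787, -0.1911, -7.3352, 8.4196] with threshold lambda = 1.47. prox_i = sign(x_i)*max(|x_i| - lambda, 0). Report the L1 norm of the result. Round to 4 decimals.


Soft-thresholding with lambda = 1.47:
prox(0.5787) = sign(0.5787)*max(|0.5787| - 1.47, 0) = 0.0
prox(-0.1911) = sign(-0.1911)*max(|-0.1911| - 1.47, 0) = 0.0
prox(-7.3352) = sign(-7.3352)*max(|-7.3352| - 1.47, 0) = -5.8652
prox(8.4196) = sign(8.4196)*max(|8.4196| - 1.47, 0) = 6.9496
prox(x) = [0.0, 0.0, -5.8652, 6.9496]
||prox(x)||_1 = 0.0 + 0.0 + 5.8652 + 6.9496 = 12.8148


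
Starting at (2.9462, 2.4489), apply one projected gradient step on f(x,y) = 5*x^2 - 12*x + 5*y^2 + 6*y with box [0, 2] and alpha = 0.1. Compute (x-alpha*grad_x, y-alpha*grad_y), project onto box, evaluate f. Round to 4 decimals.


Step 1: Compute gradient at (2.9462, 2.4489).
grad_x = 2*5*2.9462 - 12 = 17.462
grad_y = 2*5*2.4489 + 6 = 30.489
Step 2: Gradient step.
x_raw = 2.9462 - 0.1*17.462 = 1.2
y_raw = 2.4489 - 0.1*30.489 = -0.6
Step 3: Project onto [0, 2].
x_proj = clip(1.2) = 1.2
y_proj = clip(-0.6) = 0.0
Step 4: Evaluate f.
f(1.2, 0.0) = -7.2


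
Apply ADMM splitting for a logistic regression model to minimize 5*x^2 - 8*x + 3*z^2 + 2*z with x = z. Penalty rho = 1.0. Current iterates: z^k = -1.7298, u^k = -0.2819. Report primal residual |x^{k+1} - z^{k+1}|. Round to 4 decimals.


ADMM iteration with rho = 1.0, z^k = -1.7298, u^k = -0.2819
Step 1: x-update.
Minimize 5*x^2 - 8*x + (1.0/2)*(x + 1.7298 - 0.2819)^2
FOC: (2*5 + 1.0)*x = 8 + 1.0*(-1.7298 + 0.2819)
x^{k+1} = 0.5956
Step 2: z-update.
Minimize 3*z^2 + 2*z + (1.0/2)*(0.5956 - z - 0.2819)^2
FOC: (2*3 + 1.0)*z = -2 + 1.0*(0.5956 - 0.2819)
z^{k+1} = -0.2409
Step 3: u-update.
u^{k+1} = -0.2819 + 0.5956 + 0.2409 = 0.5546
Step 4: Primal residual = |0.5956 + 0.2409| = 0.8365


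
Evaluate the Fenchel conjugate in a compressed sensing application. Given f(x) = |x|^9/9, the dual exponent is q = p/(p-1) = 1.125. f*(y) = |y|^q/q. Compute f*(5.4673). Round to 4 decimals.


The conjugate exponent q satisfies 1/p + 1/q = 1.
p = 9, so q = 9/(9 - 1) = 1.125
|y|^q = 5.4673^1.125 = 6.7607
f*(5.4673) = 6.7607 / 1.125 = 6.0096


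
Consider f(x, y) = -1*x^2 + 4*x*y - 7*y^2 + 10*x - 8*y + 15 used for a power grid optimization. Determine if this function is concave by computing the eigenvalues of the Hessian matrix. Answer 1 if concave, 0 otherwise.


The Hessian of f(x,y) = -1*x^2 + 4*x*y - 7*y^2 + 10*x - 8*y + 15 is:
H = [[-2, 4], [4, -14]]
Trace = -2 - 14 = -16
Determinant = -2*-14 - (4)^2 = 12
Discriminant = (-16)^2 - 4*12 = 208.0
Eigenvalues: lambda_1 = -15.2111, lambda_2 = -0.7889
The function is concave.

1


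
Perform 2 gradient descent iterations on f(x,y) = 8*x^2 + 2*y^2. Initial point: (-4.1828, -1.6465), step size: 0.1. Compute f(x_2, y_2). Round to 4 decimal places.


Gradient descent on f(x,y) = 8*x^2 + 2*y^2.
Starting point: (-4.1828, -1.6465), alpha = 0.1
Step 1: grad_x = 2*8*-4.1828 = -66.9248, grad_y = 2*2*-1.6465 = -6.586
  x_1 = -4.1828 - 0.1*-66.9248 = 2.5097
  y_1 = -1.6465 - 0.1*-6.586 = -0.9879
Step 2: grad_x = 2*8*2.5097 = 40.1549, grad_y = 2*2*-0.9879 = -3.9516
  x_2 = 2.5097 - 0.1*40.1549 = -1.5058
  y_2 = -0.9879 - 0.1*-3.9516 = -0.5927
f(-1.5058, -0.5927) = 8*(-1.5058)^2 + 2*(-0.5927)^2 = 18.8423


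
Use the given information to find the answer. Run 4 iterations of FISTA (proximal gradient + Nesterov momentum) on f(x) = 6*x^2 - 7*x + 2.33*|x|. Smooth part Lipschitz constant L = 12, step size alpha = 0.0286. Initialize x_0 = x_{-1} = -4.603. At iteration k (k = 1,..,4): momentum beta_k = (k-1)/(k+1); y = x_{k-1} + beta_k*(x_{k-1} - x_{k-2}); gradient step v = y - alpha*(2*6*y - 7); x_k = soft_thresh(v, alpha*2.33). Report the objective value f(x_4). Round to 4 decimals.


FISTA on f(x) = 6*x^2 - 7*x + 2.33*|x|
L = 12, alpha = 0.0286
Iteration 1: beta = 0.0, y = -4.603 + 0.0*(-4.603 + 4.603) = -4.603
  grad(y) = -62.236, v = y - alpha*grad = -2.8231
  prox(v) = soft_thresh(-2.8231, 0.0666) = -2.7564
Iteration 2: beta = 0.3333, y = -2.7564 + 0.3333*(-2.7564 + 4.603) = -2.1409
  grad(y) = -32.6906, v = y - alpha*grad = -1.2059
  prox(v) = soft_thresh(-1.2059, 0.0666) = -1.1393
Iteration 3: beta = 0.5, y = -1.1393 + 0.5*(-1.1393 + 2.7564) = -0.3307
  grad(y) = -10.9688, v = y - alpha*grad = -0.017
  prox(v) = soft_thresh(-0.017, 0.0666) = 0.0
Iteration 4: beta = 0.6, y = 0.0 + 0.6*(0.0 + 1.1393) = 0.6836
  grad(y) = 1.2029, v = y - alpha*grad = 0.6492
  prox(v) = soft_thresh(0.6492, 0.0666) = 0.5825
f(x_4) = 6*0.5825^2 - 7*0.5825 + 2.33*|0.5825| = -0.6844


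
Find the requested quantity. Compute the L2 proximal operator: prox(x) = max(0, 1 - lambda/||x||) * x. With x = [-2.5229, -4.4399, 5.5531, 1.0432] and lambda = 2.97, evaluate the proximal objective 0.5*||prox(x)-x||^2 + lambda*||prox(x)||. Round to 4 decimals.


Step 1: Compute ||x||.
||x|| = 7.616
Step 2: Compute scaling factor.
scale = max(0, 1 - 2.97/7.616) = 0.61
Step 3: prox(x) = [-1.539, -2.7085, 3.3876, 0.6364]
||prox(x)|| = 4.646
Step 4: Proximal objective.
0.5*||prox-x||^2 = 4.4105
lambda*||prox|| = 13.7986
Total = 18.209


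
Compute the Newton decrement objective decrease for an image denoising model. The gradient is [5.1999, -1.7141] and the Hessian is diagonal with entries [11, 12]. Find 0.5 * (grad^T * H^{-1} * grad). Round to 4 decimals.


Step 1: H is diagonal, so H^(-1) * g = [0.4727, -0.1428].
Step 2: g^T H^(-1) g = sum_i g_i^2 / H_ii
  = (5.1999)^2/11 + (-1.7141)^2/12
  = 2.4581 + 0.2448 = 2.7029
Step 3: Objective decrease = 0.5 * g^T H^(-1) g = 1.3515


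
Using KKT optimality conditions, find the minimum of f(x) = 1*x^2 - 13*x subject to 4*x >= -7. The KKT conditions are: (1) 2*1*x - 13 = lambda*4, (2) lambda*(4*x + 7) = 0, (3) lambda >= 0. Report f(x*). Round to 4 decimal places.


Step 1: Try lambda = 0 (constraint inactive).
Stationarity: 2*1*x - 13 = 0
x* = 13/(2*1) = 6.5
Check constraint: 4*6.5 = 26.0 >= -7 -- satisfied.
Step 2: Compute optimal value.
f(x*) = 1*6.5^2 - 13*6.5 = -42.25


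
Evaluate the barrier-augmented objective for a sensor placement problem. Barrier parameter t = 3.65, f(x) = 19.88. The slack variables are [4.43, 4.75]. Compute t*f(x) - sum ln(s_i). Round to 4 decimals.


Step 1: Compute log-barrier.
ln values: [1.4884, 1.5581]
phi = -(1.4884 + 1.5581) = -3.0465
Step 2: Compute augmented objective.
t*f(x) = 3.65*19.88 = 72.562
Total = 72.562 - 3.0465 = 69.5155


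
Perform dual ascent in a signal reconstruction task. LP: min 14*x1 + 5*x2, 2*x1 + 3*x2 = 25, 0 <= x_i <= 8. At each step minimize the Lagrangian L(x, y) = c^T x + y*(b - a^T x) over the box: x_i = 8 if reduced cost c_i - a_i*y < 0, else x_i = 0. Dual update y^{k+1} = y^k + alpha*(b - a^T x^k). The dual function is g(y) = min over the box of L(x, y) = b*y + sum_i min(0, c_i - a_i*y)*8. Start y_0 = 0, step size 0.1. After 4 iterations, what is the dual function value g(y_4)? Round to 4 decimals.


Dual ascent for LP: min 14*x1 + 5*x2, 2*x1 + 3*x2 = 25, 0 <= x_i <= 8
Step 1: y^k = 0.0, reduced costs: (14.0, 5.0)
  x^k = (0.0, 0.0), subgradient = b - a^T x = 25.0
  y^{k+1} = 0.0 + 0.1*25.0 = 2.5
Step 2: y^k = 2.5, reduced costs: (9.0, -2.5)
  x^k = (0.0, 8.0), subgradient = b - a^T x = 1.0
  y^{k+1} = 2.5 + 0.1*1.0 = 2.6
Step 3: y^k = 2.6, reduced costs: (8.8, -2.8)
  x^k = (0.0, 8.0), subgradient = b - a^T x = 1.0
  y^{k+1} = 2.6 + 0.1*1.0 = 2.7
Step 4: y^k = 2.7, reduced costs: (8.6, -3.1)
  x^k = (0.0, 8.0), subgradient = b - a^T x = 1.0
  y^{k+1} = 2.7 + 0.1*1.0 = 2.8
Dual objective at y_4 = 2.8: reduced costs (8.4, -3.4), box minimizer x = (0.0, 8.0)
g(y_4) = b*y + (c1 - a1*y)*x1 + (c2 - a2*y)*x2 = 25*2.8 + 8.4*0.0 + (-3.4)*8.0 = 70.0 + 0.0 - 27.2 = 42.8


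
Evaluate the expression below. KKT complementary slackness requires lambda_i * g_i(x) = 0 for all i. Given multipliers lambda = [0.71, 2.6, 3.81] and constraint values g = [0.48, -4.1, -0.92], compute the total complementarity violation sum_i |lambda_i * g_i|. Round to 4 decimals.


KKT complementary slackness check:
lambda_1 * g_1 = 0.71 * 0.48 = 0.3408
lambda_2 * g_2 = 2.6 * -4.1 = -10.66
lambda_3 * g_3 = 3.81 * -0.92 = -3.5052
Total violation = 0.3408 + 10.66 + 3.5052 = 14.506


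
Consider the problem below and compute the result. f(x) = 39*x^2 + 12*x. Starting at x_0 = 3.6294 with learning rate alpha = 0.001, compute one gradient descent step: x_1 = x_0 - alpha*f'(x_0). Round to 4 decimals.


We compute the gradient at x_0 and apply the update.
f'(x) = 78*x + 12
f'(3.6294) = 78*3.6294 + 12 = 295.0932
x_1 = 3.6294 - 0.001*295.0932 = 3.3343


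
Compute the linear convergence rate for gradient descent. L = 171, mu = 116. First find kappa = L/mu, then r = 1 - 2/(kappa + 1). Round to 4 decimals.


Step 1: Compute the condition number.
kappa = L/mu = 171/116 = 1.4741
Step 2: Compute the convergence rate.
r = 1 - 2/(kappa + 1) = 1 - 2*mu/(L + mu) = (L - mu)/(L + mu) = 55/287 = 0.1916


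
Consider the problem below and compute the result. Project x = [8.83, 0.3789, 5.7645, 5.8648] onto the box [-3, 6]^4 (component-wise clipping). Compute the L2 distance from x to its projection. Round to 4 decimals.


Project each component onto [-3, 6].
clip(8.83) = 6.0, clip(0.3789) = 0.3789, clip(5.7645) = 5.7645, clip(5.8648) = 5.8648
Projection = [6.0, 0.3789, 5.7645, 5.8648]
Squared diffs: [8.0089, 0.0, 0.0, 0.0]
Distance = sqrt(8.0089) = 2.83


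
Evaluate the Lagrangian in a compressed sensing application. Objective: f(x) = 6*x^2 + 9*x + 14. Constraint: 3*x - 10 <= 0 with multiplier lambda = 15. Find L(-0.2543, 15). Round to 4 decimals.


Step 1: Evaluate f(x).
f(-0.2543) = 6*(-0.2543)^2 + 9*(-0.2543) + 14 = 12.0993
Step 2: Evaluate g(x).
g(-0.2543) = 3*-0.2543 - 10 = -10.7629
Step 3: Compute Lagrangian.
L = 12.0993 + 15*-10.7629 = -149.3442


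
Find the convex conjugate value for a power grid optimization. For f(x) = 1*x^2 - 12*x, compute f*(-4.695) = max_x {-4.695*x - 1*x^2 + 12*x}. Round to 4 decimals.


f*(y) = sup_x {y*x - a*x^2 - b*x} = sup_x {(y-b)*x - a*x^2}
FOC: (y - b) - 2a*x = 0 => x* = (y - b)/(2a)
x* = (-4.695 + 12)/(2*1) = 3.6525
f*(-4.695) = (y-b)^2/(4a) = (-4.695 + 12)^2/(4*1)
= 53.363/4 = 13.3408


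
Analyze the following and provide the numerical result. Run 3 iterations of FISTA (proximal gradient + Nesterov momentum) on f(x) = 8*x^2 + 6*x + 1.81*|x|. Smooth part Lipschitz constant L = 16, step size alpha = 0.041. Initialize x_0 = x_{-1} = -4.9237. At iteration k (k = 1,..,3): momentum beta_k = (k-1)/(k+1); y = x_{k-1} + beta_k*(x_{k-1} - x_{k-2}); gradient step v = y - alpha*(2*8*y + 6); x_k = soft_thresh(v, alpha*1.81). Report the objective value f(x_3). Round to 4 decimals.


FISTA on f(x) = 8*x^2 + 6*x + 1.81*|x|
L = 16, alpha = 0.041
Iteration 1: beta = 0.0, y = -4.9237 + 0.0*(-4.9237 + 4.9237) = -4.9237
  grad(y) = -72.7792, v = y - alpha*grad = -1.9398
  prox(v) = soft_thresh(-1.9398, 0.0742) = -1.8655
Iteration 2: beta = 0.3333, y = -1.8655 + 0.3333*(-1.8655 + 4.9237) = -0.8462
  grad(y) = -7.5385, v = y - alpha*grad = -0.5371
  prox(v) = soft_thresh(-0.5371, 0.0742) = -0.4629
Iteration 3: beta = 0.5, y = -0.4629 + 0.5*(-0.4629 + 1.8655) = 0.2385
  grad(y) = 9.8155, v = y - alpha*grad = -0.164
  prox(v) = soft_thresh(-0.164, 0.0742) = -0.0898
f(x_3) = 8*(-0.0898)^2 + 6*(-0.0898) + 1.81*|-0.0898| = -0.3116


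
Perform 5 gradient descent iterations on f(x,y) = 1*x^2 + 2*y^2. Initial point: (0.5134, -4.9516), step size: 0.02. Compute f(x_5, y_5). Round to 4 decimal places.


Gradient descent on f(x,y) = 1*x^2 + 2*y^2.
Starting point: (0.5134, -4.9516), alpha = 0.02
Step 1: grad_x = 2*1*0.5134 = 1.0268, grad_y = 2*2*-4.9516 = -19.8064
  x_1 = 0.5134 - 0.02*1.0268 = 0.4929
  y_1 = -4.9516 - 0.02*-19.8064 = -4.5555
Step 2: grad_x = 2*1*0.4929 = 0.9857, grad_y = 2*2*-4.5555 = -18.2219
  x_2 = 0.4929 - 0.02*0.9857 = 0.4731
  y_2 = -4.5555 - 0.02*-18.2219 = -4.191
Step 3: grad_x = 2*1*0.4731 = 0.9463, grad_y = 2*2*-4.191 = -16.7641
  x_3 = 0.4731 - 0.02*0.9463 = 0.4542
  y_3 = -4.191 - 0.02*-16.7641 = -3.8558
Step 4: grad_x = 2*1*0.4542 = 0.9084, grad_y = 2*2*-3.8558 = -15.423
  x_4 = 0.4542 - 0.02*0.9084 = 0.4361
  y_4 = -3.8558 - 0.02*-15.423 = -3.5473
Step 5: grad_x = 2*1*0.4361 = 0.8721, grad_y = 2*2*-3.5473 = -14.1892
  x_5 = 0.4361 - 0.02*0.8721 = 0.4186
  y_5 = -3.5473 - 0.02*-14.1892 = -3.2635
f(0.4186, -3.2635) = 1*0.4186^2 + 2*(-3.2635)^2 = 21.4762


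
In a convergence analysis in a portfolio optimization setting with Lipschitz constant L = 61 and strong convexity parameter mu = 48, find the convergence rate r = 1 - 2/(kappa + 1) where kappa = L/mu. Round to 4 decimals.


Step 1: Compute the condition number.
kappa = L/mu = 61/48 = 1.2708
Step 2: Compute the convergence rate.
r = 1 - 2/(kappa + 1) = 1 - 2*mu/(L + mu) = (L - mu)/(L + mu) = 13/109 = 0.1193


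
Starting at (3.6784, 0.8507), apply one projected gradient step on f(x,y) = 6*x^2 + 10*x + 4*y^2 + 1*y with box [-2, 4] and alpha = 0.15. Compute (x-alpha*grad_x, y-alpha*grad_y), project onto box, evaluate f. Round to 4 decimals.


Step 1: Compute gradient at (3.6784, 0.8507).
grad_x = 2*6*3.6784 + 10 = 54.1408
grad_y = 2*4*0.8507 + 1 = 7.8056
Step 2: Gradient step.
x_raw = 3.6784 - 0.15*54.1408 = -4.4427
y_raw = 0.8507 - 0.15*7.8056 = -0.3201
Step 3: Project onto [-2, 4].
x_proj = clip(-4.4427) = -2.0
y_proj = clip(-0.3201) = -0.3201
Step 4: Evaluate f.
f(-2.0, -0.3201) = 4.0898


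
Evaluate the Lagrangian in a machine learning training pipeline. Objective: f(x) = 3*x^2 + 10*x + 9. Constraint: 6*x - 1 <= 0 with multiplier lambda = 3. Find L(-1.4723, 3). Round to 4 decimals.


Step 1: Evaluate f(x).
f(-1.4723) = 3*(-1.4723)^2 + 10*(-1.4723) + 9 = 0.78
Step 2: Evaluate g(x).
g(-1.4723) = 6*-1.4723 - 1 = -9.8338
Step 3: Compute Lagrangian.
L = 0.78 + 3*-9.8338 = -28.7214


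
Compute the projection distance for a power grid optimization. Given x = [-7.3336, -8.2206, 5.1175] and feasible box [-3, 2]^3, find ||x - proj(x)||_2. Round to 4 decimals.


Project each component onto [-3, 2].
clip(-7.3336) = -3.0, clip(-8.2206) = -3.0, clip(5.1175) = 2.0
Projection = [-3.0, -3.0, 2.0]
Squared diffs: [18.7801, 27.2547, 9.7188]
Distance = sqrt(55.7536) = 7.4668


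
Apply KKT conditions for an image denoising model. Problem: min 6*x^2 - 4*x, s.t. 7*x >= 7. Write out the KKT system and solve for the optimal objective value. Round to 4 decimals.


Step 1: Try lambda = 0 (constraint inactive).
x_unc = 4/(2*6) = 0.3333
Check: 7*0.3333 = 2.3331 < 7 -- violated!
Step 2: Constraint must be active: 7*x = 7
x* = 7/7 = 1.0
lambda = (2*6*1.0 - 4)/7 = 1.1429
Step 3: Compute optimal value.
f(x*) = 6*1.0^2 - 4*1.0 = 2.0


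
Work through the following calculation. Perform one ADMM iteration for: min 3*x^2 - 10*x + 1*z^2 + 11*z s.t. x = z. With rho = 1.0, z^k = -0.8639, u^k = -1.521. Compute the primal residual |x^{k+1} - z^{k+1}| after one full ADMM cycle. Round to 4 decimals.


ADMM iteration with rho = 1.0, z^k = -0.8639, u^k = -1.521
Step 1: x-update.
Minimize 3*x^2 - 10*x + (1.0/2)*(x + 0.8639 - 1.521)^2
FOC: (2*3 + 1.0)*x = 10 + 1.0*(-0.8639 + 1.521)
x^{k+1} = 1.5224
Step 2: z-update.
Minimize 1*z^2 + 11*z + (1.0/2)*(1.5224 - z - 1.521)^2
FOC: (2*1 + 1.0)*z = -11 + 1.0*(1.5224 - 1.521)
z^{k+1} = -3.6662
Step 3: u-update.
u^{k+1} = -1.521 + 1.5224 + 3.6662 = 3.6676
Step 4: Primal residual = |1.5224 + 3.6662| = 5.1886


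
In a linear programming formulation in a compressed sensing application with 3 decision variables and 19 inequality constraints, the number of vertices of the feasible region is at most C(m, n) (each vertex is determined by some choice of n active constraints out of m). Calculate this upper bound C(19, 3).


Each vertex corresponds to some choice of n active constraints out of m, so the number of vertices is at most C(m, n) = m! / (n!(m-n)!).
m = 19, n = 3
Numerator: 19 * 18 * 17
Denominator: 3! = 6
C(19, 3) = 969


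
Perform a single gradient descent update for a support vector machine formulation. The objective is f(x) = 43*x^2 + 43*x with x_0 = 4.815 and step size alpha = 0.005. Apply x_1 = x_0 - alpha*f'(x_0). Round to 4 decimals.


We compute the gradient at x_0 and apply the update.
f'(x) = 86*x + 43
f'(4.815) = 86*4.815 + 43 = 457.09
x_1 = 4.815 - 0.005*457.09 = 2.5296


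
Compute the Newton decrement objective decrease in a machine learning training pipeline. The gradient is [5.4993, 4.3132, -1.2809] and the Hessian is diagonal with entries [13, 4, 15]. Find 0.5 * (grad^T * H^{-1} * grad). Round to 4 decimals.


Step 1: H is diagonal, so H^(-1) * g = [0.423, 1.0783, -0.0854].
Step 2: g^T H^(-1) g = sum_i g_i^2 / H_ii
  = (5.4993)^2/13 + (4.3132)^2/4 + (-1.2809)^2/15
  = 2.3263 + 4.6509 + 0.1094 = 7.0866
Step 3: Objective decrease = 0.5 * g^T H^(-1) g = 3.5433


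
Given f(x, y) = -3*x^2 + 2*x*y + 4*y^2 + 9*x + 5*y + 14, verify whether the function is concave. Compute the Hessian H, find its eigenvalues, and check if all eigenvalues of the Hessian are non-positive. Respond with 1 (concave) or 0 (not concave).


The Hessian of f(x,y) = -3*x^2 + 2*x*y + 4*y^2 + 9*x + 5*y + 14 is:
H = [[-6, 2], [2, 8]]
Trace = -6 + 8 = 2
Determinant = -6*8 - (2)^2 = -52
Discriminant = (2)^2 - 4*-52 = 212.0
Eigenvalues: lambda_1 = -6.2801, lambda_2 = 8.2801
The function is not concave.

0


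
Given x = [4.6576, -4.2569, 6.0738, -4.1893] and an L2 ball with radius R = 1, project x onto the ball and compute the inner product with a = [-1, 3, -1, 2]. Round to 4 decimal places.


Step 1: Compute ||x|| (intermediates to 6 decimals).
||x|| = sqrt(4.6576^2 + (-4.2569)^2 + 6.0738^2 + (-4.1893)^2) = 9.708538
Step 2: Project.
Since ||x|| > R, scale = R/||x|| = 1/9.708538 = 0.103002, proj(x) = scale * x
proj(x) = [0.479742, -0.438469, 0.625614, -0.431506]
Step 3: Dot product.
a^T * proj(x) = -1*0.479742 + 3*(-0.438469) - 1*0.625614 + 2*(-0.431506) = -3.2838


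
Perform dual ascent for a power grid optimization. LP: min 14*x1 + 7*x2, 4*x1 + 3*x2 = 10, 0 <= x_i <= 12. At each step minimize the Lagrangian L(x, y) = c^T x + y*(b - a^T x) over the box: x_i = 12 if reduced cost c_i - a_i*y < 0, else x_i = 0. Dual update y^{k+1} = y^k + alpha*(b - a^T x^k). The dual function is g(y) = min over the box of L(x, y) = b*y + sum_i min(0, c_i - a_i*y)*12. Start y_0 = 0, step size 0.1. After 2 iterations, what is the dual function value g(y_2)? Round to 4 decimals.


Dual ascent for LP: min 14*x1 + 7*x2, 4*x1 + 3*x2 = 10, 0 <= x_i <= 12
Step 1: y^k = 0.0, reduced costs: (14.0, 7.0)
  x^k = (0.0, 0.0), subgradient = b - a^T x = 10.0
  y^{k+1} = 0.0 + 0.1*10.0 = 1.0
Step 2: y^k = 1.0, reduced costs: (10.0, 4.0)
  x^k = (0.0, 0.0), subgradient = b - a^T x = 10.0
  y^{k+1} = 1.0 + 0.1*10.0 = 2.0
Dual objective at y_2 = 2.0: reduced costs (6.0, 1.0), box minimizer x = (0.0, 0.0)
g(y_2) = b*y + (c1 - a1*y)*x1 + (c2 - a2*y)*x2 = 10*2.0 + 6.0*0.0 + 1.0*0.0 = 20.0 + 0.0 + 0.0 = 20.0


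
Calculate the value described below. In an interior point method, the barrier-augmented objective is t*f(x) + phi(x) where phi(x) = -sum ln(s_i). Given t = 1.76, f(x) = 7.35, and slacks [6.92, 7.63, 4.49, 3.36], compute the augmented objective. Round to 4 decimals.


Step 1: Compute log-barrier.
ln values: [1.9344, 2.0321, 1.5019, 1.2119]
phi = -(1.9344 + 2.0321 + 1.5019 + 1.2119) = -6.6803
Step 2: Compute augmented objective.
t*f(x) = 1.76*7.35 = 12.936
Total = 12.936 - 6.6803 = 6.2557


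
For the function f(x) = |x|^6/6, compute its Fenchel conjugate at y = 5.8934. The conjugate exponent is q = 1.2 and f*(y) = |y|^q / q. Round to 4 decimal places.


The conjugate exponent q satisfies 1/p + 1/q = 1.
p = 6, so q = 6/(6 - 1) = 1.2
|y|^q = 5.8934^1.2 = 8.4031
f*(5.8934) = 8.4031 / 1.2 = 7.0026


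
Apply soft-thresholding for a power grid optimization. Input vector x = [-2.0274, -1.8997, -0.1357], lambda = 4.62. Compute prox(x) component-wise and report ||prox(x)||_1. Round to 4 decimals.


Soft-thresholding with lambda = 4.62:
prox(-2.0274) = sign(-2.0274)*max(|-2.0274| - 4.62, 0) = 0.0
prox(-1.8997) = sign(-1.8997)*max(|-1.8997| - 4.62, 0) = 0.0
prox(-0.1357) = sign(-0.1357)*max(|-0.1357| - 4.62, 0) = 0.0
prox(x) = [0.0, 0.0, 0.0]
||prox(x)||_1 = 0.0 + 0.0 + 0.0 = 0.0


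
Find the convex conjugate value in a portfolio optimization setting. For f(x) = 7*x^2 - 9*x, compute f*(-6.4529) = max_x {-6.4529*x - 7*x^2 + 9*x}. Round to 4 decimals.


f*(y) = sup_x {y*x - a*x^2 - b*x} = sup_x {(y-b)*x - a*x^2}
FOC: (y - b) - 2a*x = 0 => x* = (y - b)/(2a)
x* = (-6.4529 + 9)/(2*7) = 0.1819
f*(-6.4529) = (y-b)^2/(4a) = (-6.4529 + 9)^2/(4*7)
= 6.4877/28 = 0.2317


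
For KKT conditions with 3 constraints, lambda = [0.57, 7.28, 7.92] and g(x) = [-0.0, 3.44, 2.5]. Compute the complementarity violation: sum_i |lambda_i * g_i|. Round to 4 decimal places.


KKT complementary slackness check:
lambda_1 * g_1 = 0.57 * -0.0 = -0.0
lambda_2 * g_2 = 7.28 * 3.44 = 25.0432
lambda_3 * g_3 = 7.92 * 2.5 = 19.8
Total violation = 0.0 + 25.0432 + 19.8 = 44.8432


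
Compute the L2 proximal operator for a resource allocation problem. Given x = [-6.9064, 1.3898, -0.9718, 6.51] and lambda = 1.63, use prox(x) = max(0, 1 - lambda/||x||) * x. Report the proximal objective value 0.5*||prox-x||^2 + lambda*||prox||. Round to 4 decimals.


Step 1: Compute ||x||.
||x|| = 9.6413
Step 2: Compute scaling factor.
scale = max(0, 1 - 1.63/9.6413) = 0.8309
Step 3: prox(x) = [-5.7388, 1.1548, -0.8075, 5.4094]
||prox(x)|| = 8.0113
Step 4: Proximal objective.
0.5*||prox-x||^2 = 1.3285
lambda*||prox|| = 13.0584
Total = 14.3868


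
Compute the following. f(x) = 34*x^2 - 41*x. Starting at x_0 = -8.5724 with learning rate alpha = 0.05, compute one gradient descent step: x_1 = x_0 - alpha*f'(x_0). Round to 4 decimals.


We compute the gradient at x_0 and apply the update.
f'(x) = 68*x - 41
f'(-8.5724) = 68*-8.5724 - 41 = -623.9232
x_1 = -8.5724 - 0.05*-623.9232 = 22.6238


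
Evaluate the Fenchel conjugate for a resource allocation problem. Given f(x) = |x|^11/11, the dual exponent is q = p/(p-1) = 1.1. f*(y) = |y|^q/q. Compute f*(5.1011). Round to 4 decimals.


The conjugate exponent q satisfies 1/p + 1/q = 1.
p = 11, so q = 11/(11 - 1) = 1.1
|y|^q = 5.1011^1.1 = 6.0039
f*(5.1011) = 6.0039 / 1.1 = 5.4581


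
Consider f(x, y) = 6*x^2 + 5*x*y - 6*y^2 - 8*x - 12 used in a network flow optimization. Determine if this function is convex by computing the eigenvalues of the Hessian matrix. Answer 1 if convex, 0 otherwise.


The Hessian of f(x,y) = 6*x^2 + 5*x*y - 6*y^2 - 8*x - 12 is:
H = [[12, 5], [5, -12]]
Trace = 12 - 12 = 0
Determinant = 12*-12 - (5)^2 = -169
Discriminant = (0)^2 - 4*-169 = 676.0
Eigenvalues: lambda_1 = -13.0, lambda_2 = 13.0
The function is not convex.

0


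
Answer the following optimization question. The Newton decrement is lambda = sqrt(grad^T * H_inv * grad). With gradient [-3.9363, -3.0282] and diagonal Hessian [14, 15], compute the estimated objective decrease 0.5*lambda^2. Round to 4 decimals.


Step 1: H is diagonal, so H^(-1) * g = [-0.2812, -0.2019].
Step 2: g^T H^(-1) g = sum_i g_i^2 / H_ii
  = (-3.9363)^2/14 + (-3.0282)^2/15
  = 1.1067 + 0.6113 = 1.7181
Step 3: Objective decrease = 0.5 * g^T H^(-1) g = 0.859


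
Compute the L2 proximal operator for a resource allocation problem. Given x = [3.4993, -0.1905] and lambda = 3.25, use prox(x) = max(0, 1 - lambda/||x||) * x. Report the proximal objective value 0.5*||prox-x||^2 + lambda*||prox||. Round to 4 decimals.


Step 1: Compute ||x||.
||x|| = 3.5045
Step 2: Compute scaling factor.
scale = max(0, 1 - 3.25/3.5045) = 0.0726
Step 3: prox(x) = [0.2541, -0.0138]
||prox(x)|| = 0.2545
Step 4: Proximal objective.
0.5*||prox-x||^2 = 5.2813
lambda*||prox|| = 0.8271
Total = 6.1083


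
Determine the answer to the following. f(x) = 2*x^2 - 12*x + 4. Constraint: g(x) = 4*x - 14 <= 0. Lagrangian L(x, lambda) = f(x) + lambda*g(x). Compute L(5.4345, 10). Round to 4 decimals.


Step 1: Evaluate f(x).
f(5.4345) = 2*5.4345^2 - 12*5.4345 + 4 = -2.1464
Step 2: Evaluate g(x).
g(5.4345) = 4*5.4345 - 14 = 7.738
Step 3: Compute Lagrangian.
L = -2.1464 + 10*7.738 = 75.2336


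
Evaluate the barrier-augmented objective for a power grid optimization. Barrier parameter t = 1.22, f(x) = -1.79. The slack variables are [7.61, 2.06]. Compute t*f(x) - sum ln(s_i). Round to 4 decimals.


Step 1: Compute log-barrier.
ln values: [2.0295, 0.7227]
phi = -(2.0295 + 0.7227) = -2.7522
Step 2: Compute augmented objective.
t*f(x) = 1.22*-1.79 = -2.1838
Total = -2.1838 - 2.7522 = -4.936


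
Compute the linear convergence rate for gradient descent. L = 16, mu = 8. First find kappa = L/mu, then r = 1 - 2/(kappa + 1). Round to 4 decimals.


Step 1: Compute the condition number.
kappa = L/mu = 16/8 = 2.0
Step 2: Compute the convergence rate.
r = 1 - 2/(kappa + 1) = 1 - 2*mu/(L + mu) = (L - mu)/(L + mu) = 8/24 = 0.3333


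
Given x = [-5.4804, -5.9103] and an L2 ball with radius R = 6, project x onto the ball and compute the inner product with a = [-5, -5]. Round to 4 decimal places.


Step 1: Compute ||x|| (intermediates to 6 decimals).
||x|| = sqrt((-5.4804)^2 + (-5.9103)^2) = 8.060176
Step 2: Project.
Since ||x|| > R, scale = R/||x|| = 6/8.060176 = 0.744401, proj(x) = scale * x
proj(x) = [-4.079615, -4.399633]
Step 3: Dot product.
a^T * proj(x) = -5*(-4.079615) - 5*(-4.399633) = 42.3962


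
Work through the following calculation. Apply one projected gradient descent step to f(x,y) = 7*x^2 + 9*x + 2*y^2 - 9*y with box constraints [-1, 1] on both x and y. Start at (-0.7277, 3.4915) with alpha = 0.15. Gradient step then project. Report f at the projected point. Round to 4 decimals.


Step 1: Compute gradient at (-0.7277, 3.4915).
grad_x = 2*7*-0.7277 + 9 = -1.1878
grad_y = 2*2*3.4915 - 9 = 4.966
Step 2: Gradient step.
x_raw = -0.7277 - 0.15*-1.1878 = -0.5495
y_raw = 3.4915 - 0.15*4.966 = 2.7466
Step 3: Project onto [-1, 1].
x_proj = clip(-0.5495) = -0.5495
y_proj = clip(2.7466) = 1.0
Step 4: Evaluate f.
f(-0.5495, 1.0) = -9.8319


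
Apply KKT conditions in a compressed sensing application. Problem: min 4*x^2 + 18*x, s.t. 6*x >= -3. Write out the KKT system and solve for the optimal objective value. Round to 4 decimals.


Step 1: Try lambda = 0 (constraint inactive).
x_unc = -18/(2*4) = -2.25
Check: 6*-2.25 = -13.5 < -3 -- violated!
Step 2: Constraint must be active: 6*x = -3
x* = -3/6 = -0.5
lambda = (2*4*(-0.5) + 18)/6 = 2.3333
Step 3: Compute optimal value.
f(x*) = 4*(-0.5)^2 + 18*(-0.5) = -8.0


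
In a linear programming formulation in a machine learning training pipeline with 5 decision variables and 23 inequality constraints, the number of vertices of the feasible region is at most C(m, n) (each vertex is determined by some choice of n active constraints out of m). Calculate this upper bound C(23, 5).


Each vertex corresponds to some choice of n active constraints out of m, so the number of vertices is at most C(m, n) = m! / (n!(m-n)!).
m = 23, n = 5
Numerator: 23 * 22 * 21 * 20 * 19
Denominator: 5! = 120
C(23, 5) = 33649


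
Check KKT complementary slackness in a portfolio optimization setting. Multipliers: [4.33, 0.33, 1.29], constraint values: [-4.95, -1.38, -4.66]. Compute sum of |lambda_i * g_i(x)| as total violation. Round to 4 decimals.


KKT complementary slackness check:
lambda_1 * g_1 = 4.33 * -4.95 = -21.4335
lambda_2 * g_2 = 0.33 * -1.38 = -0.4554
lambda_3 * g_3 = 1.29 * -4.66 = -6.0114
Total violation = 21.4335 + 0.4554 + 6.0114 = 27.9003


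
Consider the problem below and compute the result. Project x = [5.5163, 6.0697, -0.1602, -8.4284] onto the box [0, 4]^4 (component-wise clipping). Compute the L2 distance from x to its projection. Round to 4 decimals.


Project each component onto [0, 4].
clip(5.5163) = 4.0, clip(6.0697) = 4.0, clip(-0.1602) = 0.0, clip(-8.4284) = 0.0
Projection = [4.0, 4.0, 0.0, 0.0]
Squared diffs: [2.2992, 4.2837, 0.0257, 71.0379]
Distance = sqrt(77.6465) = 8.8117


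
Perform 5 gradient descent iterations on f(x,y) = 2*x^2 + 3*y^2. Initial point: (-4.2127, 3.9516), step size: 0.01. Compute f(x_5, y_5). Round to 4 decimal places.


Gradient descent on f(x,y) = 2*x^2 + 3*y^2.
Starting point: (-4.2127, 3.9516), alpha = 0.01
Step 1: grad_x = 2*2*-4.2127 = -16.8508, grad_y = 2*3*3.9516 = 23.7096
  x_1 = -4.2127 - 0.01*-16.8508 = -4.0442
  y_1 = 3.9516 - 0.01*23.7096 = 3.7145
Step 2: grad_x = 2*2*-4.0442 = -16.1768, grad_y = 2*3*3.7145 = 22.287
  x_2 = -4.0442 - 0.01*-16.1768 = -3.8824
  y_2 = 3.7145 - 0.01*22.287 = 3.4916
Step 3: grad_x = 2*2*-3.8824 = -15.5297, grad_y = 2*3*3.4916 = 20.9498
  x_3 = -3.8824 - 0.01*-15.5297 = -3.7271
  y_3 = 3.4916 - 0.01*20.9498 = 3.2821
Step 4: grad_x = 2*2*-3.7271 = -14.9085, grad_y = 2*3*3.2821 = 19.6928
  x_4 = -3.7271 - 0.01*-14.9085 = -3.578
  y_4 = 3.2821 - 0.01*19.6928 = 3.0852
Step 5: grad_x = 2*2*-3.578 = -14.3122, grad_y = 2*3*3.0852 = 18.5112
  x_5 = -3.578 - 0.01*-14.3122 = -3.4349
  y_5 = 3.0852 - 0.01*18.5112 = 2.9001
f(-3.4349, 2.9001) = 2*(-3.4349)^2 + 3*2.9001^2 = 48.829


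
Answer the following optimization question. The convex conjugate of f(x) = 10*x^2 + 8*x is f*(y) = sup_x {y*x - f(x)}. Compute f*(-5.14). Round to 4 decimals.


f*(y) = sup_x {y*x - a*x^2 - b*x} = sup_x {(y-b)*x - a*x^2}
FOC: (y - b) - 2a*x = 0 => x* = (y - b)/(2a)
x* = (-5.14 - 8)/(2*10) = -0.657
f*(-5.14) = (y-b)^2/(4a) = (-5.14 - 8)^2/(4*10)
= 172.6596/40 = 4.3165


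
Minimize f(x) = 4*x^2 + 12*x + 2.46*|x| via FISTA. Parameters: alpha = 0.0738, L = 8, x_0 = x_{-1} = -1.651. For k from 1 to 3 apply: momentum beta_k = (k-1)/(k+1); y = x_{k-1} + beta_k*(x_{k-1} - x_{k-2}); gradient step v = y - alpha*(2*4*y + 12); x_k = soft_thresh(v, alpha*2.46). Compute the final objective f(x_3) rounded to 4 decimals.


FISTA on f(x) = 4*x^2 + 12*x + 2.46*|x|
L = 8, alpha = 0.0738
Iteration 1: beta = 0.0, y = -1.651 + 0.0*(-1.651 + 1.651) = -1.651
  grad(y) = -1.208, v = y - alpha*grad = -1.5618
  prox(v) = soft_thresh(-1.5618, 0.1815) = -1.3803
Iteration 2: beta = 0.3333, y = -1.3803 + 0.3333*(-1.3803 + 1.651) = -1.2901
  grad(y) = 1.6794, v = y - alpha*grad = -1.414
  prox(v) = soft_thresh(-1.414, 0.1815) = -1.2325
Iteration 3: beta = 0.5, y = -1.2325 + 0.5*(-1.2325 + 1.3803) = -1.1585
  grad(y) = 2.7316, v = y - alpha*grad = -1.3601
  prox(v) = soft_thresh(-1.3601, 0.1815) = -1.1786
f(x_3) = 4*(-1.1786)^2 + 12*(-1.1786) + 2.46*|-1.1786| = -5.6875


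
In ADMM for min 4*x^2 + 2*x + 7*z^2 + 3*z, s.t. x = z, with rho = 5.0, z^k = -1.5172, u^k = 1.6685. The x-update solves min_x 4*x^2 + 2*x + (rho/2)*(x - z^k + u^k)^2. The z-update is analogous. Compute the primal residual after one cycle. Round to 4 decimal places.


ADMM iteration with rho = 5.0, z^k = -1.5172, u^k = 1.6685
Step 1: x-update.
Minimize 4*x^2 + 2*x + (5.0/2)*(x + 1.5172 + 1.6685)^2
FOC: (2*4 + 5.0)*x = -2 + 5.0*(-1.5172 - 1.6685)
x^{k+1} = -1.3791
Step 2: z-update.
Minimize 7*z^2 + 3*z + (5.0/2)*(-1.3791 - z + 1.6685)^2
FOC: (2*7 + 5.0)*z = -3 + 5.0*(-1.3791 + 1.6685)
z^{k+1} = -0.0817
Step 3: u-update.
u^{k+1} = 1.6685 - 1.3791 + 0.0817 = 0.3711
Step 4: Primal residual = |-1.3791 + 0.0817| = 1.2974


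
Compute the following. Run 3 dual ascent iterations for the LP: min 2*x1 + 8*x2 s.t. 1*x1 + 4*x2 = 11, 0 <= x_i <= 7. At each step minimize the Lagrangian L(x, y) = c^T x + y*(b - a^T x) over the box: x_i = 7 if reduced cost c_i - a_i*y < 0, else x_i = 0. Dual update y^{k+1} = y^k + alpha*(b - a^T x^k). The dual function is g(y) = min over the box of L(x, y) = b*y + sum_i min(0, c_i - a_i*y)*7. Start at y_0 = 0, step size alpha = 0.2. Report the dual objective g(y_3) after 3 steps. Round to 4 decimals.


Dual ascent for LP: min 2*x1 + 8*x2, 1*x1 + 4*x2 = 11, 0 <= x_i <= 7
Step 1: y^k = 0.0, reduced costs: (2.0, 8.0)
  x^k = (0.0, 0.0), subgradient = b - a^T x = 11.0
  y^{k+1} = 0.0 + 0.2*11.0 = 2.2
Step 2: y^k = 2.2, reduced costs: (-0.2, -0.8)
  x^k = (7.0, 7.0), subgradient = b - a^T x = -24.0
  y^{k+1} = 2.2 + 0.2*-24.0 = -2.6
Step 3: y^k = -2.6, reduced costs: (4.6, 18.4)
  x^k = (0.0, 0.0), subgradient = b - a^T x = 11.0
  y^{k+1} = -2.6 + 0.2*11.0 = -0.4
Dual objective at y_3 = -0.4: reduced costs (2.4, 9.6), box minimizer x = (0.0, 0.0)
g(y_3) = b*y + (c1 - a1*y)*x1 + (c2 - a2*y)*x2 = 11*(-0.4) + 2.4*0.0 + 9.6*0.0 = -4.4 + 0.0 + 0.0 = -4.4


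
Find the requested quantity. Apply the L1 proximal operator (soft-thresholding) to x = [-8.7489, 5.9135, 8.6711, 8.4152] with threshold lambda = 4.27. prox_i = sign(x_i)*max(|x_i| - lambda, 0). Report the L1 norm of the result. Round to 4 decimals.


Soft-thresholding with lambda = 4.27:
prox(-8.7489) = sign(-8.7489)*max(|-8.7489| - 4.27, 0) = -4.4789
prox(5.9135) = sign(5.9135)*max(|5.9135| - 4.27, 0) = 1.6435
prox(8.6711) = sign(8.6711)*max(|8.6711| - 4.27, 0) = 4.4011
prox(8.4152) = sign(8.4152)*max(|8.4152| - 4.27, 0) = 4.1452
prox(x) = [-4.4789, 1.6435, 4.4011, 4.1452]
||prox(x)||_1 = 4.4789 + 1.6435 + 4.4011 + 4.1452 = 14.6687
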